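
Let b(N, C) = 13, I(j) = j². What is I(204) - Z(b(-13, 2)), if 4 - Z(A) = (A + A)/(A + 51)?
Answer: 1331597/32 ≈ 41612.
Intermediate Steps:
Z(A) = 4 - 2*A/(51 + A) (Z(A) = 4 - (A + A)/(A + 51) = 4 - 2*A/(51 + A))
I(204) - Z(b(-13, 2)) = 204² - 2*(102 + 13)/(51 + 13) = 41616 - 2*115/64 = 41616 - 1*115/32 = 41616 - 115/32 = 1331597/32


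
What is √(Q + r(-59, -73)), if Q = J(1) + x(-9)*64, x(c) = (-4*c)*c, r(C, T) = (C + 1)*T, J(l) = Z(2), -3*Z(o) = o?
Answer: 2*I*√37131/3 ≈ 128.46*I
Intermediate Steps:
Z(o) = -o/3
J(l) = -⅔ (J(l) = -⅓*2 = -⅔)
r(C, T) = T*(1 + C) (r(C, T) = (1 + C)*T = T*(1 + C))
x(c) = -4*c²
Q = -62210/3 (Q = -⅔ - 4*(-9)²*64 = -⅔ - 4*81*64 = -⅔ - 324*64 = -⅔ - 20736 = -62210/3 ≈ -20737.)
√(Q + r(-59, -73)) = √(-62210/3 - 73*(1 - 59)) = √(-62210/3 - 73*(-58)) = √(-62210/3 + 4234) = √(-49508/3) = 2*I*√37131/3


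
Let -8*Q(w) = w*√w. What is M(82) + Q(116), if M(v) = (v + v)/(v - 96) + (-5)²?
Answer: 93/7 - 29*√29 ≈ -142.88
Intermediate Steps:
Q(w) = -w^(3/2)/8 (Q(w) = -w*√w/8 = -w^(3/2)/8)
M(v) = 25 + 2*v/(-96 + v) (M(v) = (2*v)/(-96 + v) + 25 = 2*v/(-96 + v) + 25 = 25 + 2*v/(-96 + v))
M(82) + Q(116) = 3*(-800 + 9*82)/(-96 + 82) - 29*√29 = 3*(-800 + 738)/(-14) - 29*√29 = 3*(-1/14)*(-62) - 29*√29 = 93/7 - 29*√29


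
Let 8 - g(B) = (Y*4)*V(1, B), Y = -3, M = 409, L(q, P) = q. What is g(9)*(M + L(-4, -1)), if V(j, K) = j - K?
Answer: -35640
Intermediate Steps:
g(B) = 20 - 12*B (g(B) = 8 - (-3*4)*(1 - B) = 8 - (-12)*(1 - B) = 8 - (-12 + 12*B) = 8 + (12 - 12*B) = 20 - 12*B)
g(9)*(M + L(-4, -1)) = (20 - 12*9)*(409 - 4) = (20 - 108)*405 = -88*405 = -35640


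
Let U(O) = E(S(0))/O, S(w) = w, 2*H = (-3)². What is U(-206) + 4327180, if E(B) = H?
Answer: 1782798151/412 ≈ 4.3272e+6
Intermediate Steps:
H = 9/2 (H = (½)*(-3)² = (½)*9 = 9/2 ≈ 4.5000)
E(B) = 9/2
U(O) = 9/(2*O)
U(-206) + 4327180 = (9/2)/(-206) + 4327180 = (9/2)*(-1/206) + 4327180 = -9/412 + 4327180 = 1782798151/412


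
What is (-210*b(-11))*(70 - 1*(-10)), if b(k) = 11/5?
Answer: -36960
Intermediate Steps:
b(k) = 11/5 (b(k) = 11*(1/5) = 11/5)
(-210*b(-11))*(70 - 1*(-10)) = (-210*11/5)*(70 - 1*(-10)) = -462*(70 + 10) = -462*80 = -36960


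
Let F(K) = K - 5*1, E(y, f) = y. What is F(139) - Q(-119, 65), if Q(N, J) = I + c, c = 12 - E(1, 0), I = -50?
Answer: 173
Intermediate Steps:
F(K) = -5 + K (F(K) = K - 5 = -5 + K)
c = 11 (c = 12 - 1*1 = 12 - 1 = 11)
Q(N, J) = -39 (Q(N, J) = -50 + 11 = -39)
F(139) - Q(-119, 65) = (-5 + 139) - 1*(-39) = 134 + 39 = 173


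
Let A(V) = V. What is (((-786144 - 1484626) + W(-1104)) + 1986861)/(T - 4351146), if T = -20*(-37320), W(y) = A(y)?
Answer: 285013/3604746 ≈ 0.079066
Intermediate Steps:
W(y) = y
T = 746400
(((-786144 - 1484626) + W(-1104)) + 1986861)/(T - 4351146) = (((-786144 - 1484626) - 1104) + 1986861)/(746400 - 4351146) = ((-2270770 - 1104) + 1986861)/(-3604746) = (-2271874 + 1986861)*(-1/3604746) = -285013*(-1/3604746) = 285013/3604746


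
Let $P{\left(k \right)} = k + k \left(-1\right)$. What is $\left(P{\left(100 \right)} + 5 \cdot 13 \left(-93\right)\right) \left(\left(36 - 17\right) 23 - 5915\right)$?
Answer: $33114510$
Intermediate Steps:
$P{\left(k \right)} = 0$ ($P{\left(k \right)} = k - k = 0$)
$\left(P{\left(100 \right)} + 5 \cdot 13 \left(-93\right)\right) \left(\left(36 - 17\right) 23 - 5915\right) = \left(0 + 5 \cdot 13 \left(-93\right)\right) \left(\left(36 - 17\right) 23 - 5915\right) = \left(0 + 65 \left(-93\right)\right) \left(\left(36 - 17\right) 23 - 5915\right) = \left(0 - 6045\right) \left(19 \cdot 23 - 5915\right) = - 6045 \left(437 - 5915\right) = \left(-6045\right) \left(-5478\right) = 33114510$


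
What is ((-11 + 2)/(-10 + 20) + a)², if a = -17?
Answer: 32041/100 ≈ 320.41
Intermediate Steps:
((-11 + 2)/(-10 + 20) + a)² = ((-11 + 2)/(-10 + 20) - 17)² = (-9/10 - 17)² = (-179/10)² = 32041/100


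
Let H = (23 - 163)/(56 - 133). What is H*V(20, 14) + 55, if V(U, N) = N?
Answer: 885/11 ≈ 80.455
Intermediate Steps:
H = 20/11 (H = -140/(-77) = -140*(-1/77) = 20/11 ≈ 1.8182)
H*V(20, 14) + 55 = (20/11)*14 + 55 = 280/11 + 55 = 885/11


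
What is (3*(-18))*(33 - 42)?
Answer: 486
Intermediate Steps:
(3*(-18))*(33 - 42) = -54*(-9) = 486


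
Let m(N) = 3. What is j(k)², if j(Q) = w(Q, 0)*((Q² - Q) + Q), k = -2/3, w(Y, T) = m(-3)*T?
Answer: 0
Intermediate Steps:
w(Y, T) = 3*T
k = -⅔ (k = -2*⅓ = -⅔ ≈ -0.66667)
j(Q) = 0 (j(Q) = (3*0)*((Q² - Q) + Q) = 0*Q² = 0)
j(k)² = 0² = 0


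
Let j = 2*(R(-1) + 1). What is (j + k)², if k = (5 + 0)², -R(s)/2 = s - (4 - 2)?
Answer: 1521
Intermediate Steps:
R(s) = 4 - 2*s (R(s) = -2*(s - (4 - 2)) = -2*(s - 1*2) = -2*(s - 2) = -2*(-2 + s) = 4 - 2*s)
k = 25 (k = 5² = 25)
j = 14 (j = 2*((4 - 2*(-1)) + 1) = 2*((4 + 2) + 1) = 2*(6 + 1) = 2*7 = 14)
(j + k)² = (14 + 25)² = 39² = 1521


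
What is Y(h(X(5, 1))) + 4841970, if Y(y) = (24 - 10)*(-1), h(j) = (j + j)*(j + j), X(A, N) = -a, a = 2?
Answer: 4841956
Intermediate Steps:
X(A, N) = -2 (X(A, N) = -1*2 = -2)
h(j) = 4*j**2 (h(j) = (2*j)*(2*j) = 4*j**2)
Y(y) = -14 (Y(y) = 14*(-1) = -14)
Y(h(X(5, 1))) + 4841970 = -14 + 4841970 = 4841956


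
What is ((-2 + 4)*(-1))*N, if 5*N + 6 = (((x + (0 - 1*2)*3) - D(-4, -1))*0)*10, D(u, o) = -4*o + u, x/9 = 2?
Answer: 12/5 ≈ 2.4000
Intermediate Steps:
x = 18 (x = 9*2 = 18)
D(u, o) = u - 4*o
N = -6/5 (N = -6/5 + ((((18 + (0 - 1*2)*3) - (-4 - 4*(-1)))*0)*10)/5 = -6/5 + ((((18 + (0 - 2)*3) - (-4 + 4))*0)*10)/5 = -6/5 + ((((18 - 2*3) - 1*0)*0)*10)/5 = -6/5 + ((((18 - 6) + 0)*0)*10)/5 = -6/5 + (((12 + 0)*0)*10)/5 = -6/5 + ((12*0)*10)/5 = -6/5 + (0*10)/5 = -6/5 + (⅕)*0 = -6/5 + 0 = -6/5 ≈ -1.2000)
((-2 + 4)*(-1))*N = ((-2 + 4)*(-1))*(-6/5) = (2*(-1))*(-6/5) = -2*(-6/5) = 12/5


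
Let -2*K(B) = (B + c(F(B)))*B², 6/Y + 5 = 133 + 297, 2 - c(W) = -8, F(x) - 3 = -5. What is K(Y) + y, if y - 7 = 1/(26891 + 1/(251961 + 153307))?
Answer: 5855371903582202663/836596524521203125 ≈ 6.9990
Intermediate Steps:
F(x) = -2 (F(x) = 3 - 5 = -2)
c(W) = 10 (c(W) = 2 - 1*(-8) = 2 + 8 = 10)
y = 76286837791/10898061789 (y = 7 + 1/(26891 + 1/(251961 + 153307)) = 7 + 1/(26891 + 1/405268) = 7 + 1/(10898061789/405268) = 7 + 405268/10898061789 = 76286837791/10898061789 ≈ 7.0000)
Y = 6/425 (Y = 6/(-5 + (133 + 297)) = 6/(-5 + 430) = 6/425 ≈ 0.014118)
K(B) = -B²*(10 + B)/2 (K(B) = -(B + 10)*B²/2 = -(10 + B)*B²/2 = -B²*(10 + B)/2)
K(Y) + y = (6/425)²*(-10 - 1*6/425)/2 + 76286837791/10898061789 = (½)*(36/180625)*(-10 - 6/425) + 76286837791/10898061789 = (½)*(36/180625)*(-4256/425) + 76286837791/10898061789 = -76608/76765625 + 76286837791/10898061789 = 5855371903582202663/836596524521203125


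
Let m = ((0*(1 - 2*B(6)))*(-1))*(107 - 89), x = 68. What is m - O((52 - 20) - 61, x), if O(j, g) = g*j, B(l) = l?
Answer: 1972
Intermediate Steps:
m = 0 (m = ((0*(1 - 2*6))*(-1))*(107 - 89) = ((0*(1 - 12))*(-1))*18 = ((0*(-11))*(-1))*18 = (0*(-1))*18 = 0*18 = 0)
m - O((52 - 20) - 61, x) = 0 - 68*((52 - 20) - 61) = 0 - 68*(32 - 61) = 0 - 68*(-29) = 0 - 1*(-1972) = 0 + 1972 = 1972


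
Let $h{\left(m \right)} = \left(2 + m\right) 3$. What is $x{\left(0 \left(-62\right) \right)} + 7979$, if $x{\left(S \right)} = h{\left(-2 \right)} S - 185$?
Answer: $7794$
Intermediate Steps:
$h{\left(m \right)} = 6 + 3 m$
$x{\left(S \right)} = -185$ ($x{\left(S \right)} = \left(6 + 3 \left(-2\right)\right) S - 185 = \left(6 - 6\right) S - 185 = 0 S - 185 = 0 - 185 = -185$)
$x{\left(0 \left(-62\right) \right)} + 7979 = -185 + 7979 = 7794$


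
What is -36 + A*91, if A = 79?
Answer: 7153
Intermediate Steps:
-36 + A*91 = -36 + 79*91 = -36 + 7189 = 7153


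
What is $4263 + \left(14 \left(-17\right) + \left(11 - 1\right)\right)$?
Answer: $4035$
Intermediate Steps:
$4263 + \left(14 \left(-17\right) + \left(11 - 1\right)\right) = 4263 + \left(-238 + 10\right) = 4263 - 228 = 4035$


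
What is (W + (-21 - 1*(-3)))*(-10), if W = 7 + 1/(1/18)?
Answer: -70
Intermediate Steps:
W = 25 (W = 7 + 1/(1/18) = 7 + 18 = 25)
(W + (-21 - 1*(-3)))*(-10) = (25 + (-21 - 1*(-3)))*(-10) = (25 + (-21 + 3))*(-10) = (25 - 18)*(-10) = 7*(-10) = -70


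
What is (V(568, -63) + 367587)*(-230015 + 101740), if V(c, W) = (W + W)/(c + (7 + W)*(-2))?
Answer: -3206349508635/68 ≈ -4.7152e+10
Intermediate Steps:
V(c, W) = 2*W/(-14 + c - 2*W) (V(c, W) = (2*W)/(c + (-14 - 2*W)) = (2*W)/(-14 + c - 2*W) = 2*W/(-14 + c - 2*W))
(V(568, -63) + 367587)*(-230015 + 101740) = (2*(-63)/(-14 + 568 - 2*(-63)) + 367587)*(-230015 + 101740) = (2*(-63)/(-14 + 568 + 126) + 367587)*(-128275) = (2*(-63)/680 + 367587)*(-128275) = (2*(-63)*(1/680) + 367587)*(-128275) = (-63/340 + 367587)*(-128275) = (124979517/340)*(-128275) = -3206349508635/68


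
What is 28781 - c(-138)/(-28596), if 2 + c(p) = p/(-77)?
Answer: 15843163409/550473 ≈ 28781.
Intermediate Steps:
c(p) = -2 - p/77 (c(p) = -2 + p/(-77) = -2 + p*(-1/77) = -2 - p/77)
28781 - c(-138)/(-28596) = 28781 - (-2 - 1/77*(-138))/(-28596) = 28781 - (-2 + 138/77)*(-1)/28596 = 28781 - (-16)*(-1)/(77*28596) = 28781 - 1*4/550473 = 28781 - 4/550473 = 15843163409/550473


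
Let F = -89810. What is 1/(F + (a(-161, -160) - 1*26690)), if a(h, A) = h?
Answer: -1/116661 ≈ -8.5718e-6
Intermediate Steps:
1/(F + (a(-161, -160) - 1*26690)) = 1/(-89810 + (-161 - 1*26690)) = 1/(-89810 + (-161 - 26690)) = 1/(-89810 - 26851) = 1/(-116661) = -1/116661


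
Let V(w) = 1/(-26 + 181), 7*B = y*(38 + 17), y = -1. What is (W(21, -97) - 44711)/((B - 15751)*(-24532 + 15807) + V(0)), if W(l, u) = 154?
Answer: -48344345/149183191007 ≈ -0.00032406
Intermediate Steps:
B = -55/7 (B = (-(38 + 17))/7 = (-1*55)/7 = (1/7)*(-55) = -55/7 ≈ -7.8571)
V(w) = 1/155
(W(21, -97) - 44711)/((B - 15751)*(-24532 + 15807) + V(0)) = (154 - 44711)/((-55/7 - 15751)*(-24532 + 15807) + 1/155) = -44557/(-110312/7*(-8725) + 1/155) = -44557/(962472200/7 + 1/155) = -44557/149183191007/1085 = -44557*1085/149183191007 = -48344345/149183191007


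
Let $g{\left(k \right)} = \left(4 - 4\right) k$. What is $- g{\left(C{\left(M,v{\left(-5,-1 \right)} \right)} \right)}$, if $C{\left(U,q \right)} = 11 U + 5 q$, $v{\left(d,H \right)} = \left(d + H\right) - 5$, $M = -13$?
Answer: $0$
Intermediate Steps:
$v{\left(d,H \right)} = -5 + H + d$ ($v{\left(d,H \right)} = \left(H + d\right) - 5 = -5 + H + d$)
$C{\left(U,q \right)} = 5 q + 11 U$
$g{\left(k \right)} = 0$ ($g{\left(k \right)} = 0 k = 0$)
$- g{\left(C{\left(M,v{\left(-5,-1 \right)} \right)} \right)} = \left(-1\right) 0 = 0$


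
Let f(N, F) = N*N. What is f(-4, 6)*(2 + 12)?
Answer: 224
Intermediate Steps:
f(N, F) = N**2
f(-4, 6)*(2 + 12) = (-4)**2*(2 + 12) = 16*14 = 224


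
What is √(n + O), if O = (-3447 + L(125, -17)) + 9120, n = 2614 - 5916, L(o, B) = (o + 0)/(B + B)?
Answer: √2736626/34 ≈ 48.655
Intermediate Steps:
L(o, B) = o/(2*B) (L(o, B) = o/((2*B)) = o*(1/(2*B)) = o/(2*B))
n = -3302
O = 192757/34 (O = (-3447 + (½)*125/(-17)) + 9120 = (-3447 + (½)*125*(-1/17)) + 9120 = (-3447 - 125/34) + 9120 = -117323/34 + 9120 = 192757/34 ≈ 5669.3)
√(n + O) = √(-3302 + 192757/34) = √(80489/34) = √2736626/34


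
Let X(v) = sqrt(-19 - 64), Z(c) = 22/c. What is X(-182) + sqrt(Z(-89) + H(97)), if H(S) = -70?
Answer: I*(sqrt(83) + 2*sqrt(139107)/89) ≈ 17.492*I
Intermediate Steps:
X(v) = I*sqrt(83) (X(v) = sqrt(-83) = I*sqrt(83))
X(-182) + sqrt(Z(-89) + H(97)) = I*sqrt(83) + sqrt(22/(-89) - 70) = I*sqrt(83) + sqrt(22*(-1/89) - 70) = I*sqrt(83) + sqrt(-22/89 - 70) = I*sqrt(83) + sqrt(-6252/89) = I*sqrt(83) + 2*I*sqrt(139107)/89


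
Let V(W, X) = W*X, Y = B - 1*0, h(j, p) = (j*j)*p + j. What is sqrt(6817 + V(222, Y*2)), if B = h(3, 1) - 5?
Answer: 5*sqrt(397) ≈ 99.624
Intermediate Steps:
h(j, p) = j + p*j**2 (h(j, p) = j**2*p + j = p*j**2 + j = j + p*j**2)
B = 7 (B = 3*(1 + 3*1) - 5 = 3*(1 + 3) - 5 = 3*4 - 5 = 12 - 5 = 7)
Y = 7 (Y = 7 - 1*0 = 7 + 0 = 7)
sqrt(6817 + V(222, Y*2)) = sqrt(6817 + 222*(7*2)) = sqrt(6817 + 222*14) = sqrt(6817 + 3108) = sqrt(9925) = 5*sqrt(397)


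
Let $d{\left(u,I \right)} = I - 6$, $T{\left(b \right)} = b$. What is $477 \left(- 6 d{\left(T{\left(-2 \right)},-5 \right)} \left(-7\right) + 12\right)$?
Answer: $-214650$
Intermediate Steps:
$d{\left(u,I \right)} = -6 + I$ ($d{\left(u,I \right)} = I - 6 = -6 + I$)
$477 \left(- 6 d{\left(T{\left(-2 \right)},-5 \right)} \left(-7\right) + 12\right) = 477 \left(- 6 \left(-6 - 5\right) \left(-7\right) + 12\right) = 477 \left(\left(-6\right) \left(-11\right) \left(-7\right) + 12\right) = 477 \left(66 \left(-7\right) + 12\right) = 477 \left(-462 + 12\right) = 477 \left(-450\right) = -214650$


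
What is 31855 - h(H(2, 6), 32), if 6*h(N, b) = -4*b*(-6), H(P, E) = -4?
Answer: 31727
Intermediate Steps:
h(N, b) = 4*b (h(N, b) = (-4*b*(-6))/6 = (24*b)/6 = 4*b)
31855 - h(H(2, 6), 32) = 31855 - 4*32 = 31855 - 1*128 = 31855 - 128 = 31727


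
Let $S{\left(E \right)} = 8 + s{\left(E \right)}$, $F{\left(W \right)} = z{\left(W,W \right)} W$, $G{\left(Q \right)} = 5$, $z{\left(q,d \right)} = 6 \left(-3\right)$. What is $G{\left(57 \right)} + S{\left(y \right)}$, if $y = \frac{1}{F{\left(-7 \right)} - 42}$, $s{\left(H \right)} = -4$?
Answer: $9$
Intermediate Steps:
$z{\left(q,d \right)} = -18$
$F{\left(W \right)} = - 18 W$
$y = \frac{1}{84}$ ($y = \frac{1}{\left(-18\right) \left(-7\right) - 42} = \frac{1}{126 - 42} = \frac{1}{84} \approx 0.011905$)
$S{\left(E \right)} = 4$ ($S{\left(E \right)} = 8 - 4 = 4$)
$G{\left(57 \right)} + S{\left(y \right)} = 5 + 4 = 9$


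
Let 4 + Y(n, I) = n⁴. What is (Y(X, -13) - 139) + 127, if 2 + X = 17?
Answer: 50609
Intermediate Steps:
X = 15 (X = -2 + 17 = 15)
Y(n, I) = -4 + n⁴
(Y(X, -13) - 139) + 127 = ((-4 + 15⁴) - 139) + 127 = ((-4 + 50625) - 139) + 127 = (50621 - 139) + 127 = 50482 + 127 = 50609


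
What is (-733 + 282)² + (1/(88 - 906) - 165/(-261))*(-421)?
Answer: 14456331403/71166 ≈ 2.0314e+5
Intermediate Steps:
(-733 + 282)² + (1/(88 - 906) - 165/(-261))*(-421) = (-451)² + (1/(-818) - 165*(-1/261))*(-421) = 203401 + (-1/818 + 55/87)*(-421) = 203401 + (44903/71166)*(-421) = 203401 - 18904163/71166 = 14456331403/71166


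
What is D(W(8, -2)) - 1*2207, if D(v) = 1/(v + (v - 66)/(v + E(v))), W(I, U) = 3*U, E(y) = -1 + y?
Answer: -13255/6 ≈ -2209.2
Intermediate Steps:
D(v) = 1/(v + (-66 + v)/(-1 + 2*v)) (D(v) = 1/(v + (v - 66)/(v + (-1 + v))) = 1/(v + (-66 + v)/(-1 + 2*v)))
D(W(8, -2)) - 1*2207 = (-½ + 3*(-2))/(-33 + (3*(-2))²) - 1*2207 = (-½ - 6)/(-33 + (-6)²) - 2207 = -13/2/(-33 + 36) - 2207 = -13/2/3 - 2207 = (⅓)*(-13/2) - 2207 = -13/6 - 2207 = -13255/6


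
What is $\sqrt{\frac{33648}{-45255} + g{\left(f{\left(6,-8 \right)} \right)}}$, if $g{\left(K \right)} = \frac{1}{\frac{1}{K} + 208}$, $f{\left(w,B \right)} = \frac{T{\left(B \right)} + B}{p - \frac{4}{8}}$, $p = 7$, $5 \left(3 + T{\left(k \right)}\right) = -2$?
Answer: $\frac{i \sqrt{93996206873804690}}{356714995} \approx 0.85948 i$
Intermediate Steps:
$T{\left(k \right)} = - \frac{17}{5}$ ($T{\left(k \right)} = -3 + \frac{1}{5} \left(-2\right) = -3 - \frac{2}{5} = - \frac{17}{5}$)
$f{\left(w,B \right)} = - \frac{34}{65} + \frac{2 B}{13}$ ($f{\left(w,B \right)} = \frac{- \frac{17}{5} + B}{7 - \frac{4}{8}} = \frac{- \frac{17}{5} + B}{7 - \frac{1}{2}} = \frac{- \frac{17}{5} + B}{\frac{13}{2}} = \left(- \frac{17}{5} + B\right) \frac{2}{13} = - \frac{34}{65} + \frac{2 B}{13}$)
$g{\left(K \right)} = \frac{1}{208 + \frac{1}{K}}$
$\sqrt{\frac{33648}{-45255} + g{\left(f{\left(6,-8 \right)} \right)}} = \sqrt{\frac{33648}{-45255} + \frac{- \frac{34}{65} + \frac{2}{13} \left(-8\right)}{1 + 208 \left(- \frac{34}{65} + \frac{2}{13} \left(-8\right)\right)}} = \sqrt{33648 \left(- \frac{1}{45255}\right) + \frac{- \frac{34}{65} - \frac{16}{13}}{1 + 208 \left(- \frac{34}{65} - \frac{16}{13}\right)}} = \sqrt{- \frac{11216}{15085} - \frac{114}{65 \left(1 + 208 \left(- \frac{114}{65}\right)\right)}} = \sqrt{- \frac{11216}{15085} - \frac{114}{65 \left(1 - \frac{1824}{5}\right)}} = \sqrt{- \frac{11216}{15085} - \frac{114}{65 \left(- \frac{1819}{5}\right)}} = \sqrt{- \frac{11216}{15085} - - \frac{114}{23647}} = \sqrt{- \frac{11216}{15085} + \frac{114}{23647}} = \sqrt{- \frac{263505062}{356714995}} = \frac{i \sqrt{93996206873804690}}{356714995}$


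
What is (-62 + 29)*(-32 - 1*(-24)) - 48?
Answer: 216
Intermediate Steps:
(-62 + 29)*(-32 - 1*(-24)) - 48 = -33*(-32 + 24) - 48 = -33*(-8) - 48 = 264 - 48 = 216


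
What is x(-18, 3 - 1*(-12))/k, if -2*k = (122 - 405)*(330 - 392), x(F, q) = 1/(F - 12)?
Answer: 1/263190 ≈ 3.7995e-6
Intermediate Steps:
x(F, q) = 1/(-12 + F)
k = -8773 (k = -(122 - 405)*(330 - 392)/2 = -(-283)*(-62)/2 = -½*17546 = -8773)
x(-18, 3 - 1*(-12))/k = 1/(-12 - 18*(-8773)) = -1/8773/(-30) = -1/30*(-1/8773) = 1/263190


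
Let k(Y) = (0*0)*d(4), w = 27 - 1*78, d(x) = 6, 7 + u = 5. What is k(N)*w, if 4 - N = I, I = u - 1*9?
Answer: 0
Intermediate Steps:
u = -2 (u = -7 + 5 = -2)
I = -11 (I = -2 - 1*9 = -2 - 9 = -11)
N = 15 (N = 4 - 1*(-11) = 4 + 11 = 15)
w = -51 (w = 27 - 78 = -51)
k(Y) = 0 (k(Y) = (0*0)*6 = 0*6 = 0)
k(N)*w = 0*(-51) = 0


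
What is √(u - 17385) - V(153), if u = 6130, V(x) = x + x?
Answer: -306 + I*√11255 ≈ -306.0 + 106.09*I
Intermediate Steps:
V(x) = 2*x
√(u - 17385) - V(153) = √(6130 - 17385) - 2*153 = √(-11255) - 1*306 = I*√11255 - 306 = -306 + I*√11255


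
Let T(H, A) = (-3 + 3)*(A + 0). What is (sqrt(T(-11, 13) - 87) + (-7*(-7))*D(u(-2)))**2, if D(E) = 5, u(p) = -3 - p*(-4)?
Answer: (245 + I*sqrt(87))**2 ≈ 59938.0 + 4570.4*I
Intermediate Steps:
T(H, A) = 0 (T(H, A) = 0*A = 0)
u(p) = -3 + 4*p (u(p) = -3 - (-4)*p = -3 + 4*p)
(sqrt(T(-11, 13) - 87) + (-7*(-7))*D(u(-2)))**2 = (sqrt(0 - 87) - 7*(-7)*5)**2 = (sqrt(-87) + 49*5)**2 = (I*sqrt(87) + 245)**2 = (245 + I*sqrt(87))**2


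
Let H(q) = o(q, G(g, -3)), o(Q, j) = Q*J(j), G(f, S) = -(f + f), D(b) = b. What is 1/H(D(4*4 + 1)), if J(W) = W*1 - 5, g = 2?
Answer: -1/153 ≈ -0.0065359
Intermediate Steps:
G(f, S) = -2*f
J(W) = -5 + W (J(W) = W - 5 = -5 + W)
o(Q, j) = Q*(-5 + j)
H(q) = -9*q (H(q) = q*(-5 - 2*2) = q*(-5 - 4) = q*(-9) = -9*q)
1/H(D(4*4 + 1)) = 1/(-9*(4*4 + 1)) = 1/(-9*(16 + 1)) = 1/(-9*17) = 1/(-153) = -1/153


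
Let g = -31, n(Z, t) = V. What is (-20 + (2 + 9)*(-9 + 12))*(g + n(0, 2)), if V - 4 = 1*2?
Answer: -325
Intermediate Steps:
V = 6 (V = 4 + 1*2 = 4 + 2 = 6)
n(Z, t) = 6
(-20 + (2 + 9)*(-9 + 12))*(g + n(0, 2)) = (-20 + (2 + 9)*(-9 + 12))*(-31 + 6) = (-20 + 11*3)*(-25) = (-20 + 33)*(-25) = 13*(-25) = -325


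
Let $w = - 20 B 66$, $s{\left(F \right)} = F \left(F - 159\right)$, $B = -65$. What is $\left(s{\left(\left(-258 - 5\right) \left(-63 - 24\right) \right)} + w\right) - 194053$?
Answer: $519793829$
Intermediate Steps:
$s{\left(F \right)} = F \left(-159 + F\right)$
$w = 85800$ ($w = \left(-20\right) \left(-65\right) 66 = 1300 \cdot 66 = 85800$)
$\left(s{\left(\left(-258 - 5\right) \left(-63 - 24\right) \right)} + w\right) - 194053 = \left(\left(-258 - 5\right) \left(-63 - 24\right) \left(-159 + \left(-258 - 5\right) \left(-63 - 24\right)\right) + 85800\right) - 194053 = \left(\left(-263\right) \left(-87\right) \left(-159 - -22881\right) + 85800\right) - 194053 = \left(22881 \left(-159 + 22881\right) + 85800\right) - 194053 = \left(22881 \cdot 22722 + 85800\right) - 194053 = \left(519902082 + 85800\right) - 194053 = 519987882 - 194053 = 519793829$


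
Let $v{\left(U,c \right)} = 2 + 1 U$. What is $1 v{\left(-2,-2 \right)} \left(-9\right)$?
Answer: $0$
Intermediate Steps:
$v{\left(U,c \right)} = 2 + U$
$1 v{\left(-2,-2 \right)} \left(-9\right) = 1 \left(2 - 2\right) \left(-9\right) = 1 \cdot 0 \left(-9\right) = 0 \left(-9\right) = 0$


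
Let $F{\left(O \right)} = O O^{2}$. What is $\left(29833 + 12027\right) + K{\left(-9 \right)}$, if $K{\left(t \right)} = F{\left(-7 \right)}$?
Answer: $41517$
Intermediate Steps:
$F{\left(O \right)} = O^{3}$
$K{\left(t \right)} = -343$ ($K{\left(t \right)} = \left(-7\right)^{3} = -343$)
$\left(29833 + 12027\right) + K{\left(-9 \right)} = \left(29833 + 12027\right) - 343 = 41860 - 343 = 41517$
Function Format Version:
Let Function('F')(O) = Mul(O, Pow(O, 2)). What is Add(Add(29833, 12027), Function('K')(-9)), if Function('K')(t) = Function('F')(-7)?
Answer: 41517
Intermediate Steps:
Function('F')(O) = Pow(O, 3)
Function('K')(t) = -343 (Function('K')(t) = Pow(-7, 3) = -343)
Add(Add(29833, 12027), Function('K')(-9)) = Add(Add(29833, 12027), -343) = Add(41860, -343) = 41517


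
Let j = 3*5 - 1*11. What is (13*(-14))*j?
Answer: -728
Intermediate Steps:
j = 4 (j = 15 - 11 = 4)
(13*(-14))*j = (13*(-14))*4 = -182*4 = -728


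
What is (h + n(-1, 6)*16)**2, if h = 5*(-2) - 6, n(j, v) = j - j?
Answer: 256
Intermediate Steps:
n(j, v) = 0
h = -16 (h = -10 - 6 = -16)
(h + n(-1, 6)*16)**2 = (-16 + 0*16)**2 = (-16 + 0)**2 = (-16)**2 = 256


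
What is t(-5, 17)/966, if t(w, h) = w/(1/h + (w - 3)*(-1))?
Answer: -85/132342 ≈ -0.00064228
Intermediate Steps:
t(w, h) = w/(3 + 1/h - w) (t(w, h) = w/(1/h + (-3 + w)*(-1)) = w/(1/h + (3 - w)) = w/(3 + 1/h - w))
t(-5, 17)/966 = (17*(-5)/(1 + 3*17 - 1*17*(-5)))/966 = (17*(-5)/(1 + 51 + 85))*(1/966) = (17*(-5)/137)*(1/966) = (17*(-5)*(1/137))*(1/966) = -85/137*1/966 = -85/132342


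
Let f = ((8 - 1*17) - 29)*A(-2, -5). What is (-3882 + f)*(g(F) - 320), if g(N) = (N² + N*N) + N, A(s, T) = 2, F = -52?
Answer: -19932488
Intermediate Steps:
g(N) = N + 2*N² (g(N) = (N² + N²) + N = 2*N² + N = N + 2*N²)
f = -76 (f = ((8 - 1*17) - 29)*2 = ((8 - 17) - 29)*2 = (-9 - 29)*2 = -38*2 = -76)
(-3882 + f)*(g(F) - 320) = (-3882 - 76)*(-52*(1 + 2*(-52)) - 320) = -3958*(-52*(1 - 104) - 320) = -3958*(-52*(-103) - 320) = -3958*(5356 - 320) = -3958*5036 = -19932488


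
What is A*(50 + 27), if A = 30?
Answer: 2310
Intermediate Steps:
A*(50 + 27) = 30*(50 + 27) = 30*77 = 2310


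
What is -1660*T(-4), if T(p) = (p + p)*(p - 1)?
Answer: -66400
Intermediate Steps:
T(p) = 2*p*(-1 + p) (T(p) = (2*p)*(-1 + p) = 2*p*(-1 + p))
-1660*T(-4) = -3320*(-4)*(-1 - 4) = -3320*(-4)*(-5) = -1660*40 = -66400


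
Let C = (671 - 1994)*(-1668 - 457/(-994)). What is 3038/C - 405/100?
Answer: -724759297/179013780 ≈ -4.0486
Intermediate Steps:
C = 313274115/142 (C = -1323*(-1668 - 457*(-1/994)) = -1323*(-1668 + 457/994) = -1323*(-1657535/994) = 313274115/142 ≈ 2.2062e+6)
3038/C - 405/100 = 3038/(313274115/142) - 405/100 = 3038*(142/313274115) - 405*1/100 = 61628/44753445 - 81/20 = -724759297/179013780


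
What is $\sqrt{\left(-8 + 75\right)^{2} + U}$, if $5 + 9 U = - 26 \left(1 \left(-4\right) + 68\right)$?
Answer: $\frac{2 \sqrt{9683}}{3} \approx 65.601$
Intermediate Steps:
$U = - \frac{1669}{9}$ ($U = - \frac{5}{9} + \frac{\left(-26\right) \left(1 \left(-4\right) + 68\right)}{9} = - \frac{5}{9} + \frac{\left(-26\right) \left(-4 + 68\right)}{9} = - \frac{5}{9} + \frac{\left(-26\right) 64}{9} = - \frac{5}{9} + \frac{1}{9} \left(-1664\right) = - \frac{5}{9} - \frac{1664}{9} = - \frac{1669}{9} \approx -185.44$)
$\sqrt{\left(-8 + 75\right)^{2} + U} = \sqrt{\left(-8 + 75\right)^{2} - \frac{1669}{9}} = \sqrt{67^{2} - \frac{1669}{9}} = \sqrt{4489 - \frac{1669}{9}} = \sqrt{\frac{38732}{9}} = \frac{2 \sqrt{9683}}{3}$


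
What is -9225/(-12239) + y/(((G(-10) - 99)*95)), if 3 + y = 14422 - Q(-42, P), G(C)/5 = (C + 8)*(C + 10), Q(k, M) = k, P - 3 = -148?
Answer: -90227054/115107795 ≈ -0.78385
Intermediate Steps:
P = -145 (P = 3 - 148 = -145)
G(C) = 5*(8 + C)*(10 + C) (G(C) = 5*((C + 8)*(C + 10)) = 5*((8 + C)*(10 + C)) = 5*(8 + C)*(10 + C))
y = 14461 (y = -3 + (14422 - 1*(-42)) = -3 + (14422 + 42) = -3 + 14464 = 14461)
-9225/(-12239) + y/(((G(-10) - 99)*95)) = -9225/(-12239) + 14461/((((400 + 5*(-10)**2 + 90*(-10)) - 99)*95)) = -9225*(-1/12239) + 14461/((((400 + 5*100 - 900) - 99)*95)) = 9225/12239 + 14461/((((400 + 500 - 900) - 99)*95)) = 9225/12239 + 14461/(((0 - 99)*95)) = 9225/12239 + 14461/((-99*95)) = 9225/12239 + 14461/(-9405) = 9225/12239 + 14461*(-1/9405) = 9225/12239 - 14461/9405 = -90227054/115107795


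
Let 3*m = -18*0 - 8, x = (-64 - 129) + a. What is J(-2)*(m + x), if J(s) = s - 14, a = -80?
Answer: 13232/3 ≈ 4410.7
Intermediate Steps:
J(s) = -14 + s
x = -273 (x = (-64 - 129) - 80 = -193 - 80 = -273)
m = -8/3 (m = (-18*0 - 8)/3 = (0 - 8)/3 = (1/3)*(-8) = -8/3 ≈ -2.6667)
J(-2)*(m + x) = (-14 - 2)*(-8/3 - 273) = -16*(-827/3) = 13232/3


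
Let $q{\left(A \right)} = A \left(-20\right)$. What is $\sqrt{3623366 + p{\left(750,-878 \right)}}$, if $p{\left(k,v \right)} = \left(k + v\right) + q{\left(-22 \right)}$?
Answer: $\sqrt{3623678} \approx 1903.6$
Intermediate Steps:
$q{\left(A \right)} = - 20 A$
$p{\left(k,v \right)} = 440 + k + v$ ($p{\left(k,v \right)} = \left(k + v\right) - -440 = \left(k + v\right) + 440 = 440 + k + v$)
$\sqrt{3623366 + p{\left(750,-878 \right)}} = \sqrt{3623366 + \left(440 + 750 - 878\right)} = \sqrt{3623366 + 312} = \sqrt{3623678}$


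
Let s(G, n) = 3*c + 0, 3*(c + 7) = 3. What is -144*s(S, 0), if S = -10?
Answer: 2592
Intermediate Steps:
c = -6 (c = -7 + (⅓)*3 = -7 + 1 = -6)
s(G, n) = -18 (s(G, n) = 3*(-6) + 0 = -18 + 0 = -18)
-144*s(S, 0) = -144*(-18) = 2592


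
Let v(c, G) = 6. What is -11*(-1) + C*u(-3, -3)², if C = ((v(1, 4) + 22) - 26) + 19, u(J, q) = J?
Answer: 200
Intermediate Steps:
C = 21 (C = ((6 + 22) - 26) + 19 = (28 - 26) + 19 = 2 + 19 = 21)
-11*(-1) + C*u(-3, -3)² = -11*(-1) + 21*(-3)² = 11 + 21*9 = 11 + 189 = 200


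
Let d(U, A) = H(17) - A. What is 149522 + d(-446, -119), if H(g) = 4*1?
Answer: 149645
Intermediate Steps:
H(g) = 4
d(U, A) = 4 - A
149522 + d(-446, -119) = 149522 + (4 - 1*(-119)) = 149522 + (4 + 119) = 149522 + 123 = 149645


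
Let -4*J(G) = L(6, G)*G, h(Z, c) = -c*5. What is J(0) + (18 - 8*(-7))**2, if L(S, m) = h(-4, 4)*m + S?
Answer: 5476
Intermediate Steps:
h(Z, c) = -5*c
L(S, m) = S - 20*m (L(S, m) = (-5*4)*m + S = -20*m + S = S - 20*m)
J(G) = -G*(6 - 20*G)/4 (J(G) = -(6 - 20*G)*G/4 = -G*(6 - 20*G)/4)
J(0) + (18 - 8*(-7))**2 = (1/2)*0*(-3 + 10*0) + (18 - 8*(-7))**2 = (1/2)*0*(-3 + 0) + (18 + 56)**2 = (1/2)*0*(-3) + 74**2 = 0 + 5476 = 5476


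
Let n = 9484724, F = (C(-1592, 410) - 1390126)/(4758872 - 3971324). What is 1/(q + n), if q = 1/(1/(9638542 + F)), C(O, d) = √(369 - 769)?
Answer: 2965214399622788454/56704578477022723559174141 - 3937740*I/56704578477022723559174141 ≈ 5.2292e-8 - 6.9443e-20*I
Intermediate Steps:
C(O, d) = 20*I (C(O, d) = √(-400) = 20*I)
F = -695063/393774 + 5*I/196887 (F = (20*I - 1390126)/(4758872 - 3971324) = (-1390126 + 20*I)/787548 = (-1390126 + 20*I)*(1/787548) = -695063/393774 + 5*I/196887 ≈ -1.7651 + 2.5395e-5*I)
q = 3795406542445/393774 + 5*I/196887 (q = 1/(1/(9638542 + (-695063/393774 + 5*I/196887))) = 1/(1/(3795406542445/393774 + 5*I/196887)) = 1/(155057963076*(3795406542445/393774 - 5*I/196887)/14405110822434309586578125) = 3795406542445/393774 + 5*I/196887 ≈ 9.6385e+6 + 2.5395e-5*I)
1/(q + n) = 1/((3795406542445/393774 + 5*I/196887) + 9484724) = 1/(7530244250821/393774 + 5*I/196887) = 155057963076*(7530244250821/393774 - 5*I/196887)/56704578477022723559174141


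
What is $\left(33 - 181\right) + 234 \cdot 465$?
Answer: $108662$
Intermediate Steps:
$\left(33 - 181\right) + 234 \cdot 465 = -148 + 108810 = 108662$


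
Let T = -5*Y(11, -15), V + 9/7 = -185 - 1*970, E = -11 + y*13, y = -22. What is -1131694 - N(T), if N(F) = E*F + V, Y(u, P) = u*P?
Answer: -6198589/7 ≈ -8.8551e+5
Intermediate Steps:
E = -297 (E = -11 - 22*13 = -11 - 286 = -297)
Y(u, P) = P*u
V = -8094/7 (V = -9/7 + (-185 - 1*970) = -9/7 + (-185 - 970) = -9/7 - 1155 = -8094/7 ≈ -1156.3)
T = 825 (T = -(-75)*11 = -5*(-165) = 825)
N(F) = -8094/7 - 297*F (N(F) = -297*F - 8094/7 = -8094/7 - 297*F)
-1131694 - N(T) = -1131694 - (-8094/7 - 297*825) = -1131694 - (-8094/7 - 245025) = -1131694 - 1*(-1723269/7) = -1131694 + 1723269/7 = -6198589/7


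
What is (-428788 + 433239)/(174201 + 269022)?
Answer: 4451/443223 ≈ 0.010042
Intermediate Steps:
(-428788 + 433239)/(174201 + 269022) = 4451/443223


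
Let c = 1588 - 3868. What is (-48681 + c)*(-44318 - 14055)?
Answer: 2974746453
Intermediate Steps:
c = -2280
(-48681 + c)*(-44318 - 14055) = (-48681 - 2280)*(-44318 - 14055) = -50961*(-58373) = 2974746453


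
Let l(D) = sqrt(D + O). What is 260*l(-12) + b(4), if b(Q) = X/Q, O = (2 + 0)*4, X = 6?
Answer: 3/2 + 520*I ≈ 1.5 + 520.0*I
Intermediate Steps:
O = 8 (O = 2*4 = 8)
b(Q) = 6/Q
l(D) = sqrt(8 + D) (l(D) = sqrt(D + 8) = sqrt(8 + D))
260*l(-12) + b(4) = 260*sqrt(8 - 12) + 6/4 = 260*sqrt(-4) + 6*(1/4) = 260*(2*I) + 3/2 = 520*I + 3/2 = 3/2 + 520*I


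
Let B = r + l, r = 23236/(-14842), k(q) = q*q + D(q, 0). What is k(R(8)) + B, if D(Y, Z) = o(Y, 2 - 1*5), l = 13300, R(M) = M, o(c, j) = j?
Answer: 99140363/7421 ≈ 13359.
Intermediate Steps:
D(Y, Z) = -3 (D(Y, Z) = 2 - 1*5 = 2 - 5 = -3)
k(q) = -3 + q**2 (k(q) = q*q - 3 = q**2 - 3 = -3 + q**2)
r = -11618/7421 (r = 23236*(-1/14842) = -11618/7421 ≈ -1.5656)
B = 98687682/7421 (B = -11618/7421 + 13300 = 98687682/7421 ≈ 13298.)
k(R(8)) + B = (-3 + 8**2) + 98687682/7421 = (-3 + 64) + 98687682/7421 = 61 + 98687682/7421 = 99140363/7421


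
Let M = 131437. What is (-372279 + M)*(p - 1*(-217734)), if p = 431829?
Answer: -156442052046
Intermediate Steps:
(-372279 + M)*(p - 1*(-217734)) = (-372279 + 131437)*(431829 - 1*(-217734)) = -240842*(431829 + 217734) = -240842*649563 = -156442052046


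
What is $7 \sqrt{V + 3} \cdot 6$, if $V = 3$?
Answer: $42 \sqrt{6} \approx 102.88$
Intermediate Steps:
$7 \sqrt{V + 3} \cdot 6 = 7 \sqrt{3 + 3} \cdot 6 = 7 \sqrt{6} \cdot 6 = 42 \sqrt{6}$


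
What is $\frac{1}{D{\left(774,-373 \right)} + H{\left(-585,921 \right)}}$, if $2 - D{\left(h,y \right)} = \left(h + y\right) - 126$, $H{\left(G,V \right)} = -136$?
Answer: $- \frac{1}{409} \approx -0.002445$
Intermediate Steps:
$D{\left(h,y \right)} = 128 - h - y$ ($D{\left(h,y \right)} = 2 - \left(\left(h + y\right) - 126\right) = 2 - \left(-126 + h + y\right) = 128 - h - y$)
$\frac{1}{D{\left(774,-373 \right)} + H{\left(-585,921 \right)}} = \frac{1}{\left(128 - 774 - -373\right) - 136} = \frac{1}{\left(128 - 774 + 373\right) - 136} = \frac{1}{-273 - 136} = \frac{1}{-409} = - \frac{1}{409}$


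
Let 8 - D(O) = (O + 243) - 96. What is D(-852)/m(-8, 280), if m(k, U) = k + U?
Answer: 713/272 ≈ 2.6213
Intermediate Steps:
m(k, U) = U + k
D(O) = -139 - O (D(O) = 8 - ((O + 243) - 96) = 8 - ((243 + O) - 96) = 8 - (147 + O) = 8 + (-147 - O) = -139 - O)
D(-852)/m(-8, 280) = (-139 - 1*(-852))/(280 - 8) = (-139 + 852)/272 = 713*(1/272) = 713/272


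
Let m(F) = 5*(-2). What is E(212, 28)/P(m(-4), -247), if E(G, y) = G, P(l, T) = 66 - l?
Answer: 53/19 ≈ 2.7895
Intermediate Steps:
m(F) = -10
E(212, 28)/P(m(-4), -247) = 212/(66 - 1*(-10)) = 212/(66 + 10) = 212/76 = 212*(1/76) = 53/19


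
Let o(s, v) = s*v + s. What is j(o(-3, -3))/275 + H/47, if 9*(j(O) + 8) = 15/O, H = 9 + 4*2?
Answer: 77617/232650 ≈ 0.33362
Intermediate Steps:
o(s, v) = s + s*v
H = 17 (H = 9 + 8 = 17)
j(O) = -8 + 5/(3*O) (j(O) = -8 + (15/O)/9 = -8 + 5/(3*O))
j(o(-3, -3))/275 + H/47 = (-8 + 5/(3*((-3*(1 - 3)))))/275 + 17/47 = (-8 + 5/(3*((-3*(-2)))))*(1/275) + 17*(1/47) = (-8 + (5/3)/6)*(1/275) + 17/47 = (-8 + (5/3)*(⅙))*(1/275) + 17/47 = (-8 + 5/18)*(1/275) + 17/47 = -139/18*1/275 + 17/47 = -139/4950 + 17/47 = 77617/232650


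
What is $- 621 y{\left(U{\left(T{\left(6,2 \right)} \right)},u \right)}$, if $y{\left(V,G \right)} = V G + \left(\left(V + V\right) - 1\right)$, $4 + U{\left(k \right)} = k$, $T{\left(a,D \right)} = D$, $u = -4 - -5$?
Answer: $4347$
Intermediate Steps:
$u = 1$ ($u = -4 + 5 = 1$)
$U{\left(k \right)} = -4 + k$
$y{\left(V,G \right)} = -1 + 2 V + G V$ ($y{\left(V,G \right)} = G V + \left(2 V - 1\right) = G V + \left(-1 + 2 V\right) = -1 + 2 V + G V$)
$- 621 y{\left(U{\left(T{\left(6,2 \right)} \right)},u \right)} = - 621 \left(-1 + 2 \left(-4 + 2\right) + 1 \left(-4 + 2\right)\right) = - 621 \left(-1 + 2 \left(-2\right) + 1 \left(-2\right)\right) = - 621 \left(-1 - 4 - 2\right) = \left(-621\right) \left(-7\right) = 4347$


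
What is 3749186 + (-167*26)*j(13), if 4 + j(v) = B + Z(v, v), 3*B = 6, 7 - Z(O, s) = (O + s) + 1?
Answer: 3844710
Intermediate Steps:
Z(O, s) = 6 - O - s (Z(O, s) = 7 - ((O + s) + 1) = 7 - (1 + O + s) = 7 + (-1 - O - s) = 6 - O - s)
B = 2 (B = (⅓)*6 = 2)
j(v) = 4 - 2*v (j(v) = -4 + (2 + (6 - v - v)) = -4 + (2 + (6 - 2*v)) = -4 + (8 - 2*v) = 4 - 2*v)
3749186 + (-167*26)*j(13) = 3749186 + (-167*26)*(4 - 2*13) = 3749186 - 4342*(4 - 26) = 3749186 - 4342*(-22) = 3749186 + 95524 = 3844710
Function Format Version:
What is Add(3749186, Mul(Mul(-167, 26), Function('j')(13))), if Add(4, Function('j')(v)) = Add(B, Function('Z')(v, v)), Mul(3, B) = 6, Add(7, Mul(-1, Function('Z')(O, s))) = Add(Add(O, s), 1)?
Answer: 3844710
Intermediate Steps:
Function('Z')(O, s) = Add(6, Mul(-1, O), Mul(-1, s)) (Function('Z')(O, s) = Add(7, Mul(-1, Add(Add(O, s), 1))) = Add(7, Mul(-1, Add(1, O, s))) = Add(7, Add(-1, Mul(-1, O), Mul(-1, s))) = Add(6, Mul(-1, O), Mul(-1, s)))
B = 2 (B = Mul(Rational(1, 3), 6) = 2)
Function('j')(v) = Add(4, Mul(-2, v)) (Function('j')(v) = Add(-4, Add(2, Add(6, Mul(-1, v), Mul(-1, v)))) = Add(-4, Add(2, Add(6, Mul(-2, v)))) = Add(-4, Add(8, Mul(-2, v))) = Add(4, Mul(-2, v)))
Add(3749186, Mul(Mul(-167, 26), Function('j')(13))) = Add(3749186, Mul(Mul(-167, 26), Add(4, Mul(-2, 13)))) = Add(3749186, Mul(-4342, Add(4, -26))) = Add(3749186, Mul(-4342, -22)) = Add(3749186, 95524) = 3844710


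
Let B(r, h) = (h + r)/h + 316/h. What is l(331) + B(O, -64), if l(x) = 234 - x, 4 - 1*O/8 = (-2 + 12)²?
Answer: -1423/16 ≈ -88.938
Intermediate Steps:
O = -768 (O = 32 - 8*(-2 + 12)² = 32 - 8*10² = 32 - 8*100 = 32 - 800 = -768)
B(r, h) = 316/h + (h + r)/h (B(r, h) = (h + r)/h + 316/h = 316/h + (h + r)/h)
l(331) + B(O, -64) = (234 - 1*331) + (316 - 64 - 768)/(-64) = (234 - 331) - 1/64*(-516) = -97 + 129/16 = -1423/16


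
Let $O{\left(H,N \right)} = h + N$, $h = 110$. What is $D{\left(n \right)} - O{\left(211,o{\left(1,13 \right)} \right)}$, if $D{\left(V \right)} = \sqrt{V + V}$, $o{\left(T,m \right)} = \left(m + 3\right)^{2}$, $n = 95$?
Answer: $-366 + \sqrt{190} \approx -352.22$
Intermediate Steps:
$o{\left(T,m \right)} = \left(3 + m\right)^{2}$
$D{\left(V \right)} = \sqrt{2} \sqrt{V}$ ($D{\left(V \right)} = \sqrt{2 V} = \sqrt{2} \sqrt{V}$)
$O{\left(H,N \right)} = 110 + N$
$D{\left(n \right)} - O{\left(211,o{\left(1,13 \right)} \right)} = \sqrt{2} \sqrt{95} - \left(110 + \left(3 + 13\right)^{2}\right) = \sqrt{190} - \left(110 + 16^{2}\right) = \sqrt{190} - \left(110 + 256\right) = \sqrt{190} - 366 = -366 + \sqrt{190}$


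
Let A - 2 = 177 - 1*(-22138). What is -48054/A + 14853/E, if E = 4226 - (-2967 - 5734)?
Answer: -32191073/32054651 ≈ -1.0043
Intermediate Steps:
E = 12927 (E = 4226 - 1*(-8701) = 4226 + 8701 = 12927)
A = 22317 (A = 2 + (177 - 1*(-22138)) = 2 + (177 + 22138) = 2 + 22315 = 22317)
-48054/A + 14853/E = -48054/22317 + 14853/12927 = -48054*1/22317 + 14853*(1/12927) = -16018/7439 + 4951/4309 = -32191073/32054651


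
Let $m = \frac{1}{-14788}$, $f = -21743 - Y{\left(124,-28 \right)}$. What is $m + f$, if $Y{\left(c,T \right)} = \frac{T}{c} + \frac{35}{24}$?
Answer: $- \frac{59808990359}{2750568} \approx -21744.0$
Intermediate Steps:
$Y{\left(c,T \right)} = \frac{35}{24} + \frac{T}{c}$ ($Y{\left(c,T \right)} = \frac{T}{c} + 35 \cdot \frac{1}{24} = \frac{T}{c} + \frac{35}{24} = \frac{35}{24} + \frac{T}{c}$)
$f = - \frac{16177709}{744}$ ($f = -21743 - \left(\frac{35}{24} - \frac{28}{124}\right) = -21743 - \left(\frac{35}{24} - \frac{7}{31}\right) = -21743 - \frac{917}{744} = - \frac{16177709}{744} \approx -21744.0$)
$m = - \frac{1}{14788} \approx -6.7622 \cdot 10^{-5}$
$m + f = - \frac{1}{14788} - \frac{16177709}{744} = - \frac{59808990359}{2750568}$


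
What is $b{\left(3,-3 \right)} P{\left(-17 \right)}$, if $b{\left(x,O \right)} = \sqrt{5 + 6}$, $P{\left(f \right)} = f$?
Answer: $- 17 \sqrt{11} \approx -56.383$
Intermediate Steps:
$b{\left(x,O \right)} = \sqrt{11}$
$b{\left(3,-3 \right)} P{\left(-17 \right)} = \sqrt{11} \left(-17\right) = - 17 \sqrt{11}$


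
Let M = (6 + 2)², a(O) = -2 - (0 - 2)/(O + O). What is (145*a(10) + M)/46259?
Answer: -423/92518 ≈ -0.0045721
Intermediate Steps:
a(O) = -2 + 1/O (a(O) = -2 - (-2)/(2*O) = -2 - (-2)*1/(2*O) = -2 - (-1)/O = -2 + 1/O)
M = 64 (M = 8² = 64)
(145*a(10) + M)/46259 = (145*(-2 + 1/10) + 64)/46259 = (145*(-2 + ⅒) + 64)*(1/46259) = (145*(-19/10) + 64)*(1/46259) = (-551/2 + 64)*(1/46259) = -423/2*1/46259 = -423/92518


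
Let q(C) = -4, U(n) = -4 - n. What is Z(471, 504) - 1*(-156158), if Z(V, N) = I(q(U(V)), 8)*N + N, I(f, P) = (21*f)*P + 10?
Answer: -176986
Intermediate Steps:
I(f, P) = 10 + 21*P*f (I(f, P) = 21*P*f + 10 = 10 + 21*P*f)
Z(V, N) = -661*N (Z(V, N) = (10 + 21*8*(-4))*N + N = (10 - 672)*N + N = -662*N + N = -661*N)
Z(471, 504) - 1*(-156158) = -661*504 - 1*(-156158) = -333144 + 156158 = -176986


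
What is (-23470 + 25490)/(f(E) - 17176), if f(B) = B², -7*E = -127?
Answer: -19796/165099 ≈ -0.11990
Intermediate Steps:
E = 127/7 (E = -⅐*(-127) = 127/7 ≈ 18.143)
(-23470 + 25490)/(f(E) - 17176) = (-23470 + 25490)/((127/7)² - 17176) = 2020/(16129/49 - 17176) = 2020/(-825495/49) = 2020*(-49/825495) = -19796/165099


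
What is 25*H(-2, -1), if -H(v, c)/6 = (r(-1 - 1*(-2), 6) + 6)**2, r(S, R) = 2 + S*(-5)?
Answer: -1350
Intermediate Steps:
r(S, R) = 2 - 5*S
H(v, c) = -54 (H(v, c) = -6*((2 - 5*(-1 - 1*(-2))) + 6)**2 = -6*((2 - 5*(-1 + 2)) + 6)**2 = -6*((2 - 5*1) + 6)**2 = -6*((2 - 5) + 6)**2 = -6*(-3 + 6)**2 = -6*3**2 = -6*9 = -54)
25*H(-2, -1) = 25*(-54) = -1350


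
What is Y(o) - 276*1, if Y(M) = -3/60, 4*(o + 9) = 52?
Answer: -5521/20 ≈ -276.05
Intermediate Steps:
o = 4 (o = -9 + (¼)*52 = -9 + 13 = 4)
Y(M) = -1/20 (Y(M) = -3*1/60 = -1/20)
Y(o) - 276*1 = -1/20 - 276*1 = -1/20 - 276 = -5521/20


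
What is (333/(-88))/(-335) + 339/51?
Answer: 3336901/501160 ≈ 6.6584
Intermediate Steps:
(333/(-88))/(-335) + 339/51 = (333*(-1/88))*(-1/335) + 339*(1/51) = -333/88*(-1/335) + 113/17 = 333/29480 + 113/17 = 3336901/501160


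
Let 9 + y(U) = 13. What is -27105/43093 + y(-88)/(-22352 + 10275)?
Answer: -327519457/520434161 ≈ -0.62932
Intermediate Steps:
y(U) = 4 (y(U) = -9 + 13 = 4)
-27105/43093 + y(-88)/(-22352 + 10275) = -27105/43093 + 4/(-22352 + 10275) = -27105*1/43093 + 4/(-12077) = -27105/43093 + 4*(-1/12077) = -27105/43093 - 4/12077 = -327519457/520434161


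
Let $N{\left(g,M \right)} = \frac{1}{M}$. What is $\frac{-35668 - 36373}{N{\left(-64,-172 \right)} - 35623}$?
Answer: $\frac{12391052}{6127157} \approx 2.0223$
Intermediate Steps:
$\frac{-35668 - 36373}{N{\left(-64,-172 \right)} - 35623} = \frac{-35668 - 36373}{\frac{1}{-172} - 35623} = - \frac{72041}{- \frac{1}{172} - 35623} = - \frac{72041}{- \frac{6127157}{172}} = \left(-72041\right) \left(- \frac{172}{6127157}\right) = \frac{12391052}{6127157}$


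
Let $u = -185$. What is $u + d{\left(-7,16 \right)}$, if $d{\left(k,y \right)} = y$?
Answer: $-169$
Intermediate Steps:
$u + d{\left(-7,16 \right)} = -185 + 16 = -169$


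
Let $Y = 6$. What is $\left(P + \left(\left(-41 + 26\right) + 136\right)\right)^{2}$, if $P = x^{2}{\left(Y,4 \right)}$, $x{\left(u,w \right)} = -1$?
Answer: $14884$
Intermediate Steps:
$P = 1$ ($P = \left(-1\right)^{2} = 1$)
$\left(P + \left(\left(-41 + 26\right) + 136\right)\right)^{2} = \left(1 + \left(\left(-41 + 26\right) + 136\right)\right)^{2} = \left(1 + \left(-15 + 136\right)\right)^{2} = \left(1 + 121\right)^{2} = 122^{2} = 14884$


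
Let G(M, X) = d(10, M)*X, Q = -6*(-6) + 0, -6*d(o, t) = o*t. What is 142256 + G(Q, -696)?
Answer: 184016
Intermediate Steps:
d(o, t) = -o*t/6
Q = 36 (Q = 36 + 0 = 36)
G(M, X) = -5*M*X/3 (G(M, X) = (-1/6*10*M)*X = (-5*M/3)*X = -5*M*X/3)
142256 + G(Q, -696) = 142256 - 5/3*36*(-696) = 142256 + 41760 = 184016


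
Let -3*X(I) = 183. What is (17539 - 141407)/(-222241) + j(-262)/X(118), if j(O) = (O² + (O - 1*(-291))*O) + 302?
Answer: -13626484920/13556701 ≈ -1005.1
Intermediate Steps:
X(I) = -61 (X(I) = -⅓*183 = -61)
j(O) = 302 + O² + O*(291 + O) (j(O) = (O² + (O + 291)*O) + 302 = (O² + (291 + O)*O) + 302 = (O² + O*(291 + O)) + 302 = 302 + O² + O*(291 + O))
(17539 - 141407)/(-222241) + j(-262)/X(118) = (17539 - 141407)/(-222241) + (302 + 2*(-262)² + 291*(-262))/(-61) = -123868*(-1/222241) + (302 + 2*68644 - 76242)*(-1/61) = 123868/222241 + (302 + 137288 - 76242)*(-1/61) = 123868/222241 + 61348*(-1/61) = 123868/222241 - 61348/61 = -13626484920/13556701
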